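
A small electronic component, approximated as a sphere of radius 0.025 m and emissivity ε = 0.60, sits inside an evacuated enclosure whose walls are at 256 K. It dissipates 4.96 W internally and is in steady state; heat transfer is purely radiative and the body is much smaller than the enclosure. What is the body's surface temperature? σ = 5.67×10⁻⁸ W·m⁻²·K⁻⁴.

T ≈ 389 K

For a small grey body in a large enclosure, net radiated power = εσA(T⁴ − T_w⁴).
Steady state: P = εσA(T⁴ − T_w⁴) with A = 4πr² = 0.007854 m².
T⁴ = P/(εσA) + T_w⁴ = 4.96/(0.60·5.67×10⁻⁸·0.007854) + (256)⁴
    = 1.856×10¹⁰ + 4.295×10⁹ = 2.286×10¹⁰ K⁴.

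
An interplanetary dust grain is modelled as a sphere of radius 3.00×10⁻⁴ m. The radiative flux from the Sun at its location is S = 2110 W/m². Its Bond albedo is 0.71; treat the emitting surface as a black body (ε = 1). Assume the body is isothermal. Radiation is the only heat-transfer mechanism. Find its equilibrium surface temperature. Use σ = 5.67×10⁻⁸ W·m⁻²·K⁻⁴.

At equilibrium, absorbed power = emitted power.
Absorbing cross-section = πr² = 2.827×10⁻⁷ m²; emitting surface = 4πr² = 1.131×10⁻⁶ m² (ratio 4).
(1−a)S·A_cross = εσ·A_surf·T⁴  ⇒  T⁴ = (1−a)S/(4σ).
T⁴ = 0.290·2110/(4·5.67×10⁻⁸) = 2.698×10⁹ K⁴.
T = (2.698×10⁹)^(1/4).

T ≈ 228 K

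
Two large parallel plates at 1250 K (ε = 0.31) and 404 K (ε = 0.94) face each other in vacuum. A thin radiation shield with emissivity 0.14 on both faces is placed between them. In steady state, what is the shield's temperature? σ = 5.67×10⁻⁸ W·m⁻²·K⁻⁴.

In steady state the net flux on the hot side equals that on the cold side.
σ(T₁⁴−T_s⁴)/D₁ = σ(T_s⁴−T₂⁴)/D₂, with D₁ = 1/ε₁+1/ε_s−1 = 9.369, D₂ = 1/ε_s+1/ε₂−1 = 7.207.
Solve for T_s⁴: T_s⁴ = (D₂·T₁⁴ + D₁·T₂⁴)/(D₁+D₂) = 1.077×10¹² K⁴.

T_s ≈ 1020 K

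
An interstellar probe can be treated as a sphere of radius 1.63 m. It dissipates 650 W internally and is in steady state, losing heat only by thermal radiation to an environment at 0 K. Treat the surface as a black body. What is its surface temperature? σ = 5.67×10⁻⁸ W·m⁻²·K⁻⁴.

T ≈ 136 K

Steady state: internal power = radiated power, P = εσA T⁴.
Radiating area A = 4πr² = 33.39 m².
T⁴ = P/(εσA) = 650/(1.0·5.67×10⁻⁸·33.39) = 3.434×10⁸ K⁴.
T = (3.434×10⁸)^(1/4).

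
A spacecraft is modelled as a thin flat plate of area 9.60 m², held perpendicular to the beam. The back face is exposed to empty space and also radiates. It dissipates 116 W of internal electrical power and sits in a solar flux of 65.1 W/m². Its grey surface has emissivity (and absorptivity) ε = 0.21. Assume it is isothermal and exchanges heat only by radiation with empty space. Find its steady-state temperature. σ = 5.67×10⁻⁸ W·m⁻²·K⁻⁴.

At steady state, absorbed solar power + internal power = radiated power.
Absorbed: α·S·A_cross = 0.21·65.1·9.600 = 131.2 W (cross-section A).
Total input = 131.2 + 116 = 247.2 W.
Radiated: εσ·A_surf·T⁴ with A_surf = 2A = 19.20 m².
T⁴ = 247.2/(0.21·5.67×10⁻⁸·19.20) = 1.081×10⁹ K⁴.

T ≈ 181 K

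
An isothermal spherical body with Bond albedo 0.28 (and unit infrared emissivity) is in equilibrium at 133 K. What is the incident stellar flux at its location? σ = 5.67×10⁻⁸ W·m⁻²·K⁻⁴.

S ≈ 98.6 W/m²

(1−a)S·πr² = σ·4πr²·T⁴ ⇒ S = 4σT⁴/(1−a).
S = 4·5.67×10⁻⁸·3.129×10⁸/0.720.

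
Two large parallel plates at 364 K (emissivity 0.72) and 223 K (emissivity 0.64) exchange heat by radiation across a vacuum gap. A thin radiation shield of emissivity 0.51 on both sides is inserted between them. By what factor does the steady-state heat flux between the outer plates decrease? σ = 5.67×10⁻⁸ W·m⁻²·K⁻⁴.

factor ≈ 2.50

Without shield: q₀ = σΔ(T⁴)/(1/ε₁+1/ε₂−1) with denominator 1.951.
With shield the two gaps are in series; the resistances add: (1/ε₁+1/ε_s−1)+(1/ε_s+1/ε₂−1) = 2.350+2.523 = 4.873.
Heat-flux ratio q₀/q = 4.873/1.951.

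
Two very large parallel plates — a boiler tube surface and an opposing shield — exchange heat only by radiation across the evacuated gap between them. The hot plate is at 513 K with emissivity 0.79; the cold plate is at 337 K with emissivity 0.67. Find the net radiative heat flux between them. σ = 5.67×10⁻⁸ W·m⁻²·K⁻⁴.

q ≈ 1820 W/m²

For two infinite grey parallel plates, q = σ(T₁⁴ − T₂⁴)/(1/ε₁ + 1/ε₂ − 1).
T₁⁴ − T₂⁴ = 6.926×10¹⁰ − 1.290×10¹⁰ = 5.636×10¹⁰ K⁴.
1/ε₁ + 1/ε₂ − 1 = 1.266 + 1.493 − 1 = 1.758.
q = 5.67×10⁻⁸ × 5.636×10¹⁰ / 1.758.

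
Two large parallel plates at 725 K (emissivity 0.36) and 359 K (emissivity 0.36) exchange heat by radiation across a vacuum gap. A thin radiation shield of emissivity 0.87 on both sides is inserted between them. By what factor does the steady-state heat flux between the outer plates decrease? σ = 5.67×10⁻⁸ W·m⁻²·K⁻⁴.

Without shield: q₀ = σΔ(T⁴)/(1/ε₁+1/ε₂−1) with denominator 4.556.
With shield the two gaps are in series; the resistances add: (1/ε₁+1/ε_s−1)+(1/ε_s+1/ε₂−1) = 2.927+2.927 = 5.854.
Heat-flux ratio q₀/q = 5.854/4.556.

factor ≈ 1.29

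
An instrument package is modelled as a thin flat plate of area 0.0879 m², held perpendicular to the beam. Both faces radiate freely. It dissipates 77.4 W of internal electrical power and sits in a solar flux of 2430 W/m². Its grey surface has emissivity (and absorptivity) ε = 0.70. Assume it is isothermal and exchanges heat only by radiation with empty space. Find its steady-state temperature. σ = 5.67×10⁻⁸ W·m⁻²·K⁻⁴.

At steady state, absorbed solar power + internal power = radiated power.
Absorbed: α·S·A_cross = 0.70·2430·0.08790 = 149.5 W (cross-section A).
Total input = 149.5 + 77.4 = 226.9 W.
Radiated: εσ·A_surf·T⁴ with A_surf = 2A = 0.1758 m².
T⁴ = 226.9/(0.70·5.67×10⁻⁸·0.1758) = 3.252×10¹⁰ K⁴.

T ≈ 425 K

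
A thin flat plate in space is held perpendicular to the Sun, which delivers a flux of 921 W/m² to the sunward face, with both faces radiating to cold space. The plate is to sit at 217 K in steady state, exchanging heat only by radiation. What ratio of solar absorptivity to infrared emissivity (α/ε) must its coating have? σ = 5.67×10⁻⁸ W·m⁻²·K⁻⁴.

Balance: αS·A = εσ·2A·T⁴ ⇒ α/ε = 2σT⁴/S.
α/ε = 2·5.67×10⁻⁸·(217)⁴/921 = 2·5.67×10⁻⁸·2.217×10⁹/921.

α/ε ≈ 0.273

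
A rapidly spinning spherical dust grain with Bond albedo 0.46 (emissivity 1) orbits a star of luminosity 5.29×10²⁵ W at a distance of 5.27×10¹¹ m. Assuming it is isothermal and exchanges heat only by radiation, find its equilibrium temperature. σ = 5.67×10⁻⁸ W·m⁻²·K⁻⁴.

T ≈ 77.5 K

First find the stellar flux at distance d: S = L/(4πd²) = 5.29×10²⁵/(4π·(5.27×10¹¹)²) = 15.16 W/m².
For an isothermal sphere, absorbed (1−a)S·πr² = emitted σ·4πr²·T⁴, so T⁴ = (1−a)S/(4σ).
T⁴ = 0.540·15.16/(4·5.67×10⁻⁸) = 3.609×10⁷ K⁴.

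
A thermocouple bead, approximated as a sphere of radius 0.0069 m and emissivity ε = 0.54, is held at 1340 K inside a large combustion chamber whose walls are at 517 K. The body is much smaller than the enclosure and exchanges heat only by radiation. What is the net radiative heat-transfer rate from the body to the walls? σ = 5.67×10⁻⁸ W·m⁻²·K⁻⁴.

For a small grey body in a large enclosure: P_net = εσA(T_body⁴ − T_wall⁴).
A = 4πr² = 5.983×10⁻⁴ m²; T_body⁴ − T_wall⁴ = 3.224×10¹² − 7.144×10¹⁰ = 3.153×10¹² K⁴.
|P_net| = 0.54·5.67×10⁻⁸·5.983×10⁻⁴·3.153×10¹².

P_net ≈ 57.8 W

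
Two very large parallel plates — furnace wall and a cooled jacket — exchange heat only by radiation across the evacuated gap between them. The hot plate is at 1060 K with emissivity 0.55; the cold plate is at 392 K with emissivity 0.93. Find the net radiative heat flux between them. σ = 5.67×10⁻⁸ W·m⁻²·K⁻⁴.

q ≈ 37100 W/m²

For two infinite grey parallel plates, q = σ(T₁⁴ − T₂⁴)/(1/ε₁ + 1/ε₂ − 1).
T₁⁴ − T₂⁴ = 1.262×10¹² − 2.361×10¹⁰ = 1.239×10¹² K⁴.
1/ε₁ + 1/ε₂ − 1 = 1.818 + 1.075 − 1 = 1.893.
q = 5.67×10⁻⁸ × 1.239×10¹² / 1.893.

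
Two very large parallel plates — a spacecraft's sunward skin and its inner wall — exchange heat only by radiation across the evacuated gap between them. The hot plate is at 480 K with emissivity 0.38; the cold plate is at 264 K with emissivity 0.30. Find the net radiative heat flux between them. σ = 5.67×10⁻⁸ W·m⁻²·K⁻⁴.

q ≈ 551 W/m²

For two infinite grey parallel plates, q = σ(T₁⁴ − T₂⁴)/(1/ε₁ + 1/ε₂ − 1).
T₁⁴ − T₂⁴ = 5.308×10¹⁰ − 4.858×10⁹ = 4.823×10¹⁰ K⁴.
1/ε₁ + 1/ε₂ − 1 = 2.632 + 3.333 − 1 = 4.965.
q = 5.67×10⁻⁸ × 4.823×10¹⁰ / 4.965.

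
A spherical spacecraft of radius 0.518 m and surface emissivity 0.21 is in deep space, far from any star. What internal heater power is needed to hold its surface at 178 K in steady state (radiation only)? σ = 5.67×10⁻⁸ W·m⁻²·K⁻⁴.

P ≈ 40.3 W

P = εσ·4πr²·T⁴.
4πr² = 3.372 m²; T⁴ = 1.004×10⁹ K⁴.
P = 0.21·5.67×10⁻⁸·3.372·1.004×10⁹.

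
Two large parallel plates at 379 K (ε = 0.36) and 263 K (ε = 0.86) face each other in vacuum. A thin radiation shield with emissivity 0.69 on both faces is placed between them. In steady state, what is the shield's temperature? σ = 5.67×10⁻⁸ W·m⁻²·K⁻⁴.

In steady state the net flux on the hot side equals that on the cold side.
σ(T₁⁴−T_s⁴)/D₁ = σ(T_s⁴−T₂⁴)/D₂, with D₁ = 1/ε₁+1/ε_s−1 = 3.227, D₂ = 1/ε_s+1/ε₂−1 = 1.612.
Solve for T_s⁴: T_s⁴ = (D₂·T₁⁴ + D₁·T₂⁴)/(D₁+D₂) = 1.006×10¹⁰ K⁴.

T_s ≈ 317 K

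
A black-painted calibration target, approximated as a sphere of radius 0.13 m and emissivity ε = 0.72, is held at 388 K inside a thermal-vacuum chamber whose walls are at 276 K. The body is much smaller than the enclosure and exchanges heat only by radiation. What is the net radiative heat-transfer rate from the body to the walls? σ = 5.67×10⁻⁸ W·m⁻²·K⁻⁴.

For a small grey body in a large enclosure: P_net = εσA(T_body⁴ − T_wall⁴).
A = 4πr² = 0.2124 m²; T_body⁴ − T_wall⁴ = 2.266×10¹⁰ − 5.803×10⁹ = 1.686×10¹⁰ K⁴.
|P_net| = 0.72·5.67×10⁻⁸·0.2124·1.686×10¹⁰.

P_net ≈ 146 W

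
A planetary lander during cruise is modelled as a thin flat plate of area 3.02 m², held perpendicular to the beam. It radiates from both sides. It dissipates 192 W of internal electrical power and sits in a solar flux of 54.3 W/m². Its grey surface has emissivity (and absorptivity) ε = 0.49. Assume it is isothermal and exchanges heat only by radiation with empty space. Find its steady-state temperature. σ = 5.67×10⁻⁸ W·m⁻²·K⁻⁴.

At steady state, absorbed solar power + internal power = radiated power.
Absorbed: α·S·A_cross = 0.49·54.3·3.020 = 80.35 W (cross-section A).
Total input = 80.35 + 192 = 272.4 W.
Radiated: εσ·A_surf·T⁴ with A_surf = 2A = 6.040 m².
T⁴ = 272.4/(0.49·5.67×10⁻⁸·6.040) = 1.623×10⁹ K⁴.

T ≈ 201 K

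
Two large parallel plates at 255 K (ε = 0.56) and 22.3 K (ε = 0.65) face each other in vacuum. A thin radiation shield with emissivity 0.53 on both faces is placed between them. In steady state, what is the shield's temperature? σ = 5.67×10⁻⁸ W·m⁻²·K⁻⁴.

T_s ≈ 212 K

In steady state the net flux on the hot side equals that on the cold side.
σ(T₁⁴−T_s⁴)/D₁ = σ(T_s⁴−T₂⁴)/D₂, with D₁ = 1/ε₁+1/ε_s−1 = 2.673, D₂ = 1/ε_s+1/ε₂−1 = 2.425.
Solve for T_s⁴: T_s⁴ = (D₂·T₁⁴ + D₁·T₂⁴)/(D₁+D₂) = 2.012×10⁹ K⁴.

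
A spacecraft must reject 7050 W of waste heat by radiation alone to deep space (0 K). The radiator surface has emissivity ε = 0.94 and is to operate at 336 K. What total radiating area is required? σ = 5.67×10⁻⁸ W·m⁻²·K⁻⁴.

A ≈ 10.4 m²

P = εσA T⁴ ⇒ A = P/(εσT⁴).
T⁴ = 1.275×10¹⁰ K⁴.
A = 7050/(0.94 × 5.67×10⁻⁸ × 1.275×10¹⁰).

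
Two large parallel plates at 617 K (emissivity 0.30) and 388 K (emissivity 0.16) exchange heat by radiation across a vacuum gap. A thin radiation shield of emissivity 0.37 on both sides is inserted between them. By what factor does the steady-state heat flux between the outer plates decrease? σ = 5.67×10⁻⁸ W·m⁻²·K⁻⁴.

factor ≈ 1.51

Without shield: q₀ = σΔ(T⁴)/(1/ε₁+1/ε₂−1) with denominator 8.583.
With shield the two gaps are in series; the resistances add: (1/ε₁+1/ε_s−1)+(1/ε_s+1/ε₂−1) = 5.036+7.953 = 12.99.
Heat-flux ratio q₀/q = 12.99/8.583.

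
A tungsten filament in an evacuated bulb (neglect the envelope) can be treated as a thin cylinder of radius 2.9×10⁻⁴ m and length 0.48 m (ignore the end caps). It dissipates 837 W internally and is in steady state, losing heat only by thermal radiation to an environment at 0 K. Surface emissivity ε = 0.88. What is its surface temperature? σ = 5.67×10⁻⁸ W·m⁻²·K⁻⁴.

Steady state: internal power = radiated power, P = εσA T⁴.
Radiating area A = 2πrL = 8.746×10⁻⁴ m².
T⁴ = P/(εσA) = 837/(0.88·5.67×10⁻⁸·8.746×10⁻⁴) = 1.918×10¹³ K⁴.
T = (1.918×10¹³)^(1/4).

T ≈ 2090 K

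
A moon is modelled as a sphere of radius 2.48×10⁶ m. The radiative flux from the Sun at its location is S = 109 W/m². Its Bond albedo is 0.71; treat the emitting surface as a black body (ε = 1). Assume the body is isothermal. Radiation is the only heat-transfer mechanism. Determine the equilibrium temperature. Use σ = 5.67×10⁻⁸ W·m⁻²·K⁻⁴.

At equilibrium, absorbed power = emitted power.
Absorbing cross-section = πr² = 1.932×10¹³ m²; emitting surface = 4πr² = 7.729×10¹³ m² (ratio 4).
(1−a)S·A_cross = εσ·A_surf·T⁴  ⇒  T⁴ = (1−a)S/(4σ).
T⁴ = 0.290·109/(4·5.67×10⁻⁸) = 1.394×10⁸ K⁴.
T = (1.394×10⁸)^(1/4).

T ≈ 109 K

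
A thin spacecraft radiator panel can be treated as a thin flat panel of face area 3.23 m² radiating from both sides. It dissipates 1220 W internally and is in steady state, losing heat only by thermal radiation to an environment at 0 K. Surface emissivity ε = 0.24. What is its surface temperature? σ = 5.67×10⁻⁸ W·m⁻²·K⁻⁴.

Steady state: internal power = radiated power, P = εσA T⁴.
Radiating area A = 2·3.23 = 6.460 m².
T⁴ = P/(εσA) = 1220/(0.24·5.67×10⁻⁸·6.460) = 1.388×10¹⁰ K⁴.
T = (1.388×10¹⁰)^(1/4).

T ≈ 343 K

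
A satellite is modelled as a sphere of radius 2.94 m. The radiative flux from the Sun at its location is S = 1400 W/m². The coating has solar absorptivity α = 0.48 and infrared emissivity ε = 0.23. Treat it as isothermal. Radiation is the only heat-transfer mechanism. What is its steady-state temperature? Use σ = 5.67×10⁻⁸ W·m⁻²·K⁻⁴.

T ≈ 337 K

At equilibrium, absorbed power = emitted power.
Absorbing cross-section = πr² = 27.15 m²; emitting surface = 4πr² = 108.6 m² (ratio 4).
αS·A_cross = εσ·A_surf·T⁴  ⇒  T⁴ = αS/(ε·4σ).
T⁴ = 0.480·1400/(0.23·4·5.67×10⁻⁸) = 1.288×10¹⁰ K⁴.
T = (1.288×10¹⁰)^(1/4).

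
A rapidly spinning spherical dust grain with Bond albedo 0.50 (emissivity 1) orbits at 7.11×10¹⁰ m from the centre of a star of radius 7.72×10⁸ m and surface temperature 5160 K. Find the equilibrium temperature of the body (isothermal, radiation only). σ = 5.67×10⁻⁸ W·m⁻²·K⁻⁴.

T ≈ 320 K

The star's surface emits σT_*⁴; at distance d the flux is S = σT_*⁴(R_*/d)².
S = 5.67×10⁻⁸·(5160)⁴·(7.72×10⁸/7.11×10¹⁰)² = 4739 W/m².
For an isothermal sphere T⁴ = (1−a)S/(4σ) = 1.045×10¹⁰ K⁴.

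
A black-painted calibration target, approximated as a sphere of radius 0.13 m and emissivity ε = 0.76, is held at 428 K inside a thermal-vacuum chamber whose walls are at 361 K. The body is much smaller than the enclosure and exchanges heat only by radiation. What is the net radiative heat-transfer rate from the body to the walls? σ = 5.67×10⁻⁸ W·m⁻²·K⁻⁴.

P_net ≈ 152 W

For a small grey body in a large enclosure: P_net = εσA(T_body⁴ − T_wall⁴).
A = 4πr² = 0.2124 m²; T_body⁴ − T_wall⁴ = 3.356×10¹⁰ − 1.698×10¹⁰ = 1.657×10¹⁰ K⁴.
|P_net| = 0.76·5.67×10⁻⁸·0.2124·1.657×10¹⁰.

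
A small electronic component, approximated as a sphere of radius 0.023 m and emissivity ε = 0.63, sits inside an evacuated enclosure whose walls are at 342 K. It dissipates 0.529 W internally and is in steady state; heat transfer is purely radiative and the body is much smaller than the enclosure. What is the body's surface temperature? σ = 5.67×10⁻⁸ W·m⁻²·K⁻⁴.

For a small grey body in a large enclosure, net radiated power = εσA(T⁴ − T_w⁴).
Steady state: P = εσA(T⁴ − T_w⁴) with A = 4πr² = 0.006648 m².
T⁴ = P/(εσA) + T_w⁴ = 0.529/(0.63·5.67×10⁻⁸·0.006648) + (342)⁴
    = 2.228×10⁹ + 1.368×10¹⁰ = 1.591×10¹⁰ K⁴.

T ≈ 355 K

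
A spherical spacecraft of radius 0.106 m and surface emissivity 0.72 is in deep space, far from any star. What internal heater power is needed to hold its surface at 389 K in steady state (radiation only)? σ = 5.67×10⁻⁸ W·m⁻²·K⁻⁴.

P = εσ·4πr²·T⁴.
4πr² = 0.1412 m²; T⁴ = 2.290×10¹⁰ K⁴.
P = 0.72·5.67×10⁻⁸·0.1412·2.290×10¹⁰.

P ≈ 132 W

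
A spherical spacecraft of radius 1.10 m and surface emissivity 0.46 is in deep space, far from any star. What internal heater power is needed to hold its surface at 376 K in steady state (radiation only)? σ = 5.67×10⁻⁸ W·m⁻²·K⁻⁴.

P = εσ·4πr²·T⁴.
4πr² = 15.21 m²; T⁴ = 1.999×10¹⁰ K⁴.
P = 0.46·5.67×10⁻⁸·15.21·1.999×10¹⁰.

P ≈ 7930 W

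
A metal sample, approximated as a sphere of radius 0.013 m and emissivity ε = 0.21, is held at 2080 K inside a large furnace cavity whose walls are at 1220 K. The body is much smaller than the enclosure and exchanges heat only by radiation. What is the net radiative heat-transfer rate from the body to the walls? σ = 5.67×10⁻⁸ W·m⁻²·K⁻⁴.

P_net ≈ 417 W

For a small grey body in a large enclosure: P_net = εσA(T_body⁴ − T_wall⁴).
A = 4πr² = 0.002124 m²; T_body⁴ − T_wall⁴ = 1.872×10¹³ − 2.215×10¹² = 1.650×10¹³ K⁴.
|P_net| = 0.21·5.67×10⁻⁸·0.002124·1.650×10¹³.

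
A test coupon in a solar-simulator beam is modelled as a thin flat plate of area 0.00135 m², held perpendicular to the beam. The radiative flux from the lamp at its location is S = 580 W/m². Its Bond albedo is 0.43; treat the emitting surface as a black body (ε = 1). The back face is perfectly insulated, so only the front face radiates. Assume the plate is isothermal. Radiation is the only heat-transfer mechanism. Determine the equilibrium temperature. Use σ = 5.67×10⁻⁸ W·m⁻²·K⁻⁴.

T ≈ 276 K

At equilibrium, absorbed power = emitted power.
Absorbing cross-section = A = 0.001350 m²; emitting surface = A = 0.001350 m² (ratio 1).
(1−a)S·A_cross = εσ·A_surf·T⁴  ⇒  T⁴ = (1−a)S/(1σ).
T⁴ = 0.570·580/(1·5.67×10⁻⁸) = 5.831×10⁹ K⁴.
T = (5.831×10⁹)^(1/4).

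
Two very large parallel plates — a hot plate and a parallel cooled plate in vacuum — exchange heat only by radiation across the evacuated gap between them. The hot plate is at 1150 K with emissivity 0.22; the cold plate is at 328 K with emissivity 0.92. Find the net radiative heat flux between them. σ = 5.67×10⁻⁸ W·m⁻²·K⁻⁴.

q ≈ 21300 W/m²

For two infinite grey parallel plates, q = σ(T₁⁴ − T₂⁴)/(1/ε₁ + 1/ε₂ − 1).
T₁⁴ − T₂⁴ = 1.749×10¹² − 1.157×10¹⁰ = 1.737×10¹² K⁴.
1/ε₁ + 1/ε₂ − 1 = 4.545 + 1.087 − 1 = 4.632.
q = 5.67×10⁻⁸ × 1.737×10¹² / 4.632.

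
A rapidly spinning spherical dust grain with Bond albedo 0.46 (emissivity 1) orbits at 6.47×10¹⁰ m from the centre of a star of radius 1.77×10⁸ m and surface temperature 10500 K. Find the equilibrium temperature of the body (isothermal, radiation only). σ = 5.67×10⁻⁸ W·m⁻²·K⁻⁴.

T ≈ 333 K

The star's surface emits σT_*⁴; at distance d the flux is S = σT_*⁴(R_*/d)².
S = 5.67×10⁻⁸·(10500)⁴·(1.77×10⁸/6.47×10¹⁰)² = 5158 W/m².
For an isothermal sphere T⁴ = (1−a)S/(4σ) = 1.228×10¹⁰ K⁴.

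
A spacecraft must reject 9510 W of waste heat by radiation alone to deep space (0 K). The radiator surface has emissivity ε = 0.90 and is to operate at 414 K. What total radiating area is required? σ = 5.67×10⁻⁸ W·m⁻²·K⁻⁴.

A ≈ 6.34 m²

P = εσA T⁴ ⇒ A = P/(εσT⁴).
T⁴ = 2.938×10¹⁰ K⁴.
A = 9510/(0.90 × 5.67×10⁻⁸ × 2.938×10¹⁰).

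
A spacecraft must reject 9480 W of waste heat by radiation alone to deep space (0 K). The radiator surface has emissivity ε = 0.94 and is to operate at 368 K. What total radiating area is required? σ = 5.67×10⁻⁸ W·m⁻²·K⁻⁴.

P = εσA T⁴ ⇒ A = P/(εσT⁴).
T⁴ = 1.834×10¹⁰ K⁴.
A = 9480/(0.94 × 5.67×10⁻⁸ × 1.834×10¹⁰).

A ≈ 9.70 m²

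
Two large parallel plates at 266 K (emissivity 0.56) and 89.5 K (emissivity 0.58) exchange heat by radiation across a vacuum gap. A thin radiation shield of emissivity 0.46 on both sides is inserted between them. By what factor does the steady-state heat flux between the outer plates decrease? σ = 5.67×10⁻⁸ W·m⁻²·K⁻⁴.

factor ≈ 2.33

Without shield: q₀ = σΔ(T⁴)/(1/ε₁+1/ε₂−1) with denominator 2.510.
With shield the two gaps are in series; the resistances add: (1/ε₁+1/ε_s−1)+(1/ε_s+1/ε₂−1) = 2.960+2.898 = 5.858.
Heat-flux ratio q₀/q = 5.858/2.510.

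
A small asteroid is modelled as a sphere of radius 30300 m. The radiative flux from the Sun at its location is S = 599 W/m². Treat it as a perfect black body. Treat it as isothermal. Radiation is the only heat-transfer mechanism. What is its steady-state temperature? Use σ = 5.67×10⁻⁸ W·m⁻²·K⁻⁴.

T ≈ 227 K

At equilibrium, absorbed power = emitted power.
Absorbing cross-section = πr² = 2.884×10⁹ m²; emitting surface = 4πr² = 1.154×10¹⁰ m² (ratio 4).
S·A_cross = εσ·A_surf·T⁴  ⇒  T⁴ = S/(4σ).
T⁴ = 1.00·599/(4·5.67×10⁻⁸) = 2.641×10⁹ K⁴.
T = (2.641×10⁹)^(1/4).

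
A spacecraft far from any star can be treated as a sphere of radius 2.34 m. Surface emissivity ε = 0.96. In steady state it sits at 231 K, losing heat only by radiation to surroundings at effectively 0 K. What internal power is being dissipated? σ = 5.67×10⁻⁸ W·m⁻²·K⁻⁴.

P ≈ 10700 W

Steady state: P = εσA T⁴.
A = 4πr² = 68.81 m²; T⁴ = (231)⁴ = 2.847×10⁹ K⁴.
P = 0.96 × 5.67×10⁻⁸ × 68.81 × 2.847×10⁹.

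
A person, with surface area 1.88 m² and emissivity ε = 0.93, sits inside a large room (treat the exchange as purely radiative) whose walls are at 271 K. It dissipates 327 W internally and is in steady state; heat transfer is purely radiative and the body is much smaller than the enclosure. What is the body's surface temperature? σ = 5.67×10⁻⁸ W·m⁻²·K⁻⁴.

For a small grey body in a large enclosure, net radiated power = εσA(T⁴ − T_w⁴).
Steady state: P = εσA(T⁴ − T_w⁴) with A = 1.88 m².
T⁴ = P/(εσA) + T_w⁴ = 327/(0.93·5.67×10⁻⁸·1.880) + (271)⁴
    = 3.299×10⁹ + 5.394×10⁹ = 8.692×10⁹ K⁴.

T ≈ 305 K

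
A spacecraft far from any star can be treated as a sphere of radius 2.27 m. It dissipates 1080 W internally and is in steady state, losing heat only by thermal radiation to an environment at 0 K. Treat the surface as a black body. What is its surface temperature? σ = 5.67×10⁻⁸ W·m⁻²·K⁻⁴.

Steady state: internal power = radiated power, P = εσA T⁴.
Radiating area A = 4πr² = 64.75 m².
T⁴ = P/(εσA) = 1080/(1.0·5.67×10⁻⁸·64.75) = 2.942×10⁸ K⁴.
T = (2.942×10⁸)^(1/4).

T ≈ 131 K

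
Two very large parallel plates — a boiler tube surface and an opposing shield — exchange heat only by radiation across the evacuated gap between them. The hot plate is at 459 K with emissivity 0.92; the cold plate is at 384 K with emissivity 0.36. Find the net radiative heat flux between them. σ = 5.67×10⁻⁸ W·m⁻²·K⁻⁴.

For two infinite grey parallel plates, q = σ(T₁⁴ − T₂⁴)/(1/ε₁ + 1/ε₂ − 1).
T₁⁴ − T₂⁴ = 4.439×10¹⁰ − 2.174×10¹⁰ = 2.264×10¹⁰ K⁴.
1/ε₁ + 1/ε₂ − 1 = 1.087 + 2.778 − 1 = 2.865.
q = 5.67×10⁻⁸ × 2.264×10¹⁰ / 2.865.

q ≈ 448 W/m²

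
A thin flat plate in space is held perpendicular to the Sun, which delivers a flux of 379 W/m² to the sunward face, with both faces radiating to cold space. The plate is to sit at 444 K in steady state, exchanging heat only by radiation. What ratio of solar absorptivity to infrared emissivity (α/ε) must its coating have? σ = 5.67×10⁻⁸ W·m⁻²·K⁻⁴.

α/ε ≈ 11.6

Balance: αS·A = εσ·2A·T⁴ ⇒ α/ε = 2σT⁴/S.
α/ε = 2·5.67×10⁻⁸·(444)⁴/379 = 2·5.67×10⁻⁸·3.886×10¹⁰/379.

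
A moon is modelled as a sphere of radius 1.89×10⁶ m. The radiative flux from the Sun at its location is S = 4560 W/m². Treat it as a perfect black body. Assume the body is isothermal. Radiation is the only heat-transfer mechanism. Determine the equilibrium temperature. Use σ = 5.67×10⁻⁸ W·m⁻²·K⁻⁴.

At equilibrium, absorbed power = emitted power.
Absorbing cross-section = πr² = 1.122×10¹³ m²; emitting surface = 4πr² = 4.489×10¹³ m² (ratio 4).
S·A_cross = εσ·A_surf·T⁴  ⇒  T⁴ = S/(4σ).
T⁴ = 1.00·4560/(4·5.67×10⁻⁸) = 2.011×10¹⁰ K⁴.
T = (2.011×10¹⁰)^(1/4).

T ≈ 377 K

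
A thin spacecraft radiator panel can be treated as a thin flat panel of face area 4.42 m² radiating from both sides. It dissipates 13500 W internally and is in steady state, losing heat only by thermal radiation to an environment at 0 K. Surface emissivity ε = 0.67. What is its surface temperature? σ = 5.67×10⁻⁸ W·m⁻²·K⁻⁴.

T ≈ 448 K

Steady state: internal power = radiated power, P = εσA T⁴.
Radiating area A = 2·4.42 = 8.840 m².
T⁴ = P/(εσA) = 13500/(0.67·5.67×10⁻⁸·8.840) = 4.020×10¹⁰ K⁴.
T = (4.020×10¹⁰)^(1/4).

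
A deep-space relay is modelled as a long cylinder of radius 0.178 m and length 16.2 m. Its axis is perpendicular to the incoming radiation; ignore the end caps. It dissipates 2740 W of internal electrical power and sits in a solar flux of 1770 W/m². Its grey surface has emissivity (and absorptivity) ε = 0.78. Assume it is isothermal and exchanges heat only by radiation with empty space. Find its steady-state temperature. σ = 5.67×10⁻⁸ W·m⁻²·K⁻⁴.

T ≈ 340 K

At steady state, absorbed solar power + internal power = radiated power.
Absorbed: α·S·A_cross = 0.78·1770·5.767 = 7962 W (cross-section 2rL).
Total input = 7962 + 2740 = 10700 W.
Radiated: εσ·A_surf·T⁴ with A_surf = 2πrL = 18.12 m².
T⁴ = 10700/(0.78·5.67×10⁻⁸·18.12) = 1.336×10¹⁰ K⁴.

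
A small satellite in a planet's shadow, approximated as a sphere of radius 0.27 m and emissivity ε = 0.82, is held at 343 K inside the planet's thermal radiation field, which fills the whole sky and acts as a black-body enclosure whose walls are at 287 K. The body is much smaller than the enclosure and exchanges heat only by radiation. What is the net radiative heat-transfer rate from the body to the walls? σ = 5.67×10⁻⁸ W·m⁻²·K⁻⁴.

For a small grey body in a large enclosure: P_net = εσA(T_body⁴ − T_wall⁴).
A = 4πr² = 0.9161 m²; T_body⁴ − T_wall⁴ = 1.384×10¹⁰ − 6.785×10⁹ = 7.057×10⁹ K⁴.
|P_net| = 0.82·5.67×10⁻⁸·0.9161·7.057×10⁹.

P_net ≈ 301 W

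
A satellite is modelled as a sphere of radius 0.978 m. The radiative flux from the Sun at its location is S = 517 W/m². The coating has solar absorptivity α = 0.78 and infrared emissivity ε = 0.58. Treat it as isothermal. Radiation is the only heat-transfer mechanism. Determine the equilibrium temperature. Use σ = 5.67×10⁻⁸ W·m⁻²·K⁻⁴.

At equilibrium, absorbed power = emitted power.
Absorbing cross-section = πr² = 3.005 m²; emitting surface = 4πr² = 12.02 m² (ratio 4).
αS·A_cross = εσ·A_surf·T⁴  ⇒  T⁴ = αS/(ε·4σ).
T⁴ = 0.780·517/(0.58·4·5.67×10⁻⁸) = 3.066×10⁹ K⁴.
T = (3.066×10⁹)^(1/4).

T ≈ 235 K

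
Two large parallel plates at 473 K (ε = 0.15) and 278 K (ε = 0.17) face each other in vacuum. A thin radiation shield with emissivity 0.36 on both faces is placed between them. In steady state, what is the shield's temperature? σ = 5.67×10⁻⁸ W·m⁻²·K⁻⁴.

In steady state the net flux on the hot side equals that on the cold side.
σ(T₁⁴−T_s⁴)/D₁ = σ(T_s⁴−T₂⁴)/D₂, with D₁ = 1/ε₁+1/ε_s−1 = 8.444, D₂ = 1/ε_s+1/ε₂−1 = 7.660.
Solve for T_s⁴: T_s⁴ = (D₂·T₁⁴ + D₁·T₂⁴)/(D₁+D₂) = 2.694×10¹⁰ K⁴.

T_s ≈ 405 K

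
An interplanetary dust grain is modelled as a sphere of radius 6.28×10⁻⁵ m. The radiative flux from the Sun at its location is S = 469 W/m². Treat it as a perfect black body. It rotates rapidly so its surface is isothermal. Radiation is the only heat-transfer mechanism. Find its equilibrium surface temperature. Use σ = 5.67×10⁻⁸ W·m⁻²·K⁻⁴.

At equilibrium, absorbed power = emitted power.
Absorbing cross-section = πr² = 1.239×10⁻⁸ m²; emitting surface = 4πr² = 4.956×10⁻⁸ m² (ratio 4).
S·A_cross = εσ·A_surf·T⁴  ⇒  T⁴ = S/(4σ).
T⁴ = 1.00·469/(4·5.67×10⁻⁸) = 2.068×10⁹ K⁴.
T = (2.068×10⁹)^(1/4).

T ≈ 213 K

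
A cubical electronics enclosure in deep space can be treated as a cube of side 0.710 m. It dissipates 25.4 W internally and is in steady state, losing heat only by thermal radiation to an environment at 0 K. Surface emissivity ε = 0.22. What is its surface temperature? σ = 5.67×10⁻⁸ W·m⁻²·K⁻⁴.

Steady state: internal power = radiated power, P = εσA T⁴.
Radiating area A = 6L² = 3.025 m².
T⁴ = P/(εσA) = 25.4/(0.22·5.67×10⁻⁸·3.025) = 6.732×10⁸ K⁴.
T = (6.732×10⁸)^(1/4).

T ≈ 161 K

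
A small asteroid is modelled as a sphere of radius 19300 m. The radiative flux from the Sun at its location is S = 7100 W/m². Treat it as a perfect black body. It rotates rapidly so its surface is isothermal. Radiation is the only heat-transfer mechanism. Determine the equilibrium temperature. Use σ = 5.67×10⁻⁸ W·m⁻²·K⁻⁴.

At equilibrium, absorbed power = emitted power.
Absorbing cross-section = πr² = 1.170×10⁹ m²; emitting surface = 4πr² = 4.681×10⁹ m² (ratio 4).
S·A_cross = εσ·A_surf·T⁴  ⇒  T⁴ = S/(4σ).
T⁴ = 1.00·7100/(4·5.67×10⁻⁸) = 3.131×10¹⁰ K⁴.
T = (3.131×10¹⁰)^(1/4).

T ≈ 421 K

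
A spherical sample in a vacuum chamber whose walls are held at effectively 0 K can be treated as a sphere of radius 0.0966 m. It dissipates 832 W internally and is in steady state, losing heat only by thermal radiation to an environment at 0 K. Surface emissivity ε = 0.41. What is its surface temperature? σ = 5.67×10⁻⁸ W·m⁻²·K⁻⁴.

T ≈ 743 K

Steady state: internal power = radiated power, P = εσA T⁴.
Radiating area A = 4πr² = 0.1173 m².
T⁴ = P/(εσA) = 832/(0.41·5.67×10⁻⁸·0.1173) = 3.052×10¹¹ K⁴.
T = (3.052×10¹¹)^(1/4).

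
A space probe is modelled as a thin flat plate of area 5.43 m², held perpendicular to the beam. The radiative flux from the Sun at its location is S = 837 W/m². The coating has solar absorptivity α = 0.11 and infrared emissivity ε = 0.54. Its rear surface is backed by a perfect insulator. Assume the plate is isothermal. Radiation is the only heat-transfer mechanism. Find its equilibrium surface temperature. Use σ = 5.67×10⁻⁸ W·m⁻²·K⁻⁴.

T ≈ 234 K

At equilibrium, absorbed power = emitted power.
Absorbing cross-section = A = 5.430 m²; emitting surface = A = 5.430 m² (ratio 1).
αS·A_cross = εσ·A_surf·T⁴  ⇒  T⁴ = αS/(ε·1σ).
T⁴ = 0.110·837/(0.54·1·5.67×10⁻⁸) = 3.007×10⁹ K⁴.
T = (3.007×10⁹)^(1/4).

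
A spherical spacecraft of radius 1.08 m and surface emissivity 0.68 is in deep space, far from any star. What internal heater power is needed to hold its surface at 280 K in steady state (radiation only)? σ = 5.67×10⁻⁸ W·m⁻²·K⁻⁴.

P ≈ 3470 W

P = εσ·4πr²·T⁴.
4πr² = 14.66 m²; T⁴ = 6.147×10⁹ K⁴.
P = 0.68·5.67×10⁻⁸·14.66·6.147×10⁹.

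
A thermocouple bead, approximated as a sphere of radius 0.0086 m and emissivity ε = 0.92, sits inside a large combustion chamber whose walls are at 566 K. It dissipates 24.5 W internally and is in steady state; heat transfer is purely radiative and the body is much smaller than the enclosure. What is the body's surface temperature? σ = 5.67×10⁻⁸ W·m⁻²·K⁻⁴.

T ≈ 883 K

For a small grey body in a large enclosure, net radiated power = εσA(T⁴ − T_w⁴).
Steady state: P = εσA(T⁴ − T_w⁴) with A = 4πr² = 9.294×10⁻⁴ m².
T⁴ = P/(εσA) + T_w⁴ = 24.5/(0.92·5.67×10⁻⁸·9.294×10⁻⁴) + (566)⁴
    = 5.053×10¹¹ + 1.026×10¹¹ = 6.080×10¹¹ K⁴.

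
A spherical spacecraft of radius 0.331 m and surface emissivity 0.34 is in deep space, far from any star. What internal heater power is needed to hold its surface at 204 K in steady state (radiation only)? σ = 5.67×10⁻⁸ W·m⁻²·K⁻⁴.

P ≈ 46.0 W

P = εσ·4πr²·T⁴.
4πr² = 1.377 m²; T⁴ = 1.732×10⁹ K⁴.
P = 0.34·5.67×10⁻⁸·1.377·1.732×10⁹.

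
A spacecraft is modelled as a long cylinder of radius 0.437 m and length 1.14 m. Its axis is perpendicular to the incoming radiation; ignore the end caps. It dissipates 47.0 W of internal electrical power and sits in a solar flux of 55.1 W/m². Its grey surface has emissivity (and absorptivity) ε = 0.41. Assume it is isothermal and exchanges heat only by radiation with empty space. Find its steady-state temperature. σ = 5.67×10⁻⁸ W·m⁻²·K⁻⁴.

At steady state, absorbed solar power + internal power = radiated power.
Absorbed: α·S·A_cross = 0.41·55.1·0.9964 = 22.51 W (cross-section 2rL).
Total input = 22.51 + 47.0 = 69.51 W.
Radiated: εσ·A_surf·T⁴ with A_surf = 2πrL = 3.130 m².
T⁴ = 69.51/(0.41·5.67×10⁻⁸·3.130) = 9.552×10⁸ K⁴.

T ≈ 176 K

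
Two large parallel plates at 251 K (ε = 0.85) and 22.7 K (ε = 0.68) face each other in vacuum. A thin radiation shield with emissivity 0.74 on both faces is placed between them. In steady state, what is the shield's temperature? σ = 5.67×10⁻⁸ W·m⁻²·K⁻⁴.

T_s ≈ 216 K

In steady state the net flux on the hot side equals that on the cold side.
σ(T₁⁴−T_s⁴)/D₁ = σ(T_s⁴−T₂⁴)/D₂, with D₁ = 1/ε₁+1/ε_s−1 = 1.528, D₂ = 1/ε_s+1/ε₂−1 = 1.822.
Solve for T_s⁴: T_s⁴ = (D₂·T₁⁴ + D₁·T₂⁴)/(D₁+D₂) = 2.159×10⁹ K⁴.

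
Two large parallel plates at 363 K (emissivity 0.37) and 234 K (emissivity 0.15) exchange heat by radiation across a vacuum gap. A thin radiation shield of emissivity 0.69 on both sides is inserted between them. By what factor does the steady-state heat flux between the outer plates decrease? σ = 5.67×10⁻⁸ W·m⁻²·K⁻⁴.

factor ≈ 1.23

Without shield: q₀ = σΔ(T⁴)/(1/ε₁+1/ε₂−1) with denominator 8.369.
With shield the two gaps are in series; the resistances add: (1/ε₁+1/ε_s−1)+(1/ε_s+1/ε₂−1) = 3.152+7.116 = 10.27.
Heat-flux ratio q₀/q = 10.27/8.369.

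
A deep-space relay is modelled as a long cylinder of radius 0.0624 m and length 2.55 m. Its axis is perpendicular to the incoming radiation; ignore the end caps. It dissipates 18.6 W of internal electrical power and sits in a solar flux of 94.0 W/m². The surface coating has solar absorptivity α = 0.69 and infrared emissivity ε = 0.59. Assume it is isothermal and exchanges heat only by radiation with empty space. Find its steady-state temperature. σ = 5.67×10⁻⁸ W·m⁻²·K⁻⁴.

At steady state, absorbed solar power + internal power = radiated power.
Absorbed: α·S·A_cross = 0.69·94.0·0.3182 = 20.64 W (cross-section 2rL).
Total input = 20.64 + 18.6 = 39.24 W.
Radiated: εσ·A_surf·T⁴ with A_surf = 2πrL = 0.9998 m².
T⁴ = 39.24/(0.59·5.67×10⁻⁸·0.9998) = 1.173×10⁹ K⁴.

T ≈ 185 K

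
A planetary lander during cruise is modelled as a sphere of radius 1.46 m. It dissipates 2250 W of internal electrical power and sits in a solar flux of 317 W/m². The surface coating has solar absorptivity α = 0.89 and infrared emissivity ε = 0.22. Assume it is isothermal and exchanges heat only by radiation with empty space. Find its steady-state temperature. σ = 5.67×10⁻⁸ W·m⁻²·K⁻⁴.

At steady state, absorbed solar power + internal power = radiated power.
Absorbed: α·S·A_cross = 0.89·317·6.697 = 1889 W (cross-section πr²).
Total input = 1889 + 2250 = 4139 W.
Radiated: εσ·A_surf·T⁴ with A_surf = 4πr² = 26.79 m².
T⁴ = 4139/(0.22·5.67×10⁻⁸·26.79) = 1.239×10¹⁰ K⁴.

T ≈ 334 K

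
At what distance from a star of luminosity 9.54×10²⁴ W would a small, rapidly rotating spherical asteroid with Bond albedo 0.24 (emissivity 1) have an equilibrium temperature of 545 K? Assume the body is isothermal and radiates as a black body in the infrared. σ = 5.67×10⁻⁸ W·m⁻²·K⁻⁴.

For an isothermal black-emitting sphere, (1−a)S·πr² = σ·4πr²·T⁴ ⇒ S = 4σT⁴/(1−a).
S = 4·5.67×10⁻⁸·(545)⁴/0.760 = 26330 W/m².
Flux falls as S = L/(4πd²), so d = √(L/(4πS)) = √(9.54×10²⁴/(4π·26330)).

d ≈ 5.37×10⁹ m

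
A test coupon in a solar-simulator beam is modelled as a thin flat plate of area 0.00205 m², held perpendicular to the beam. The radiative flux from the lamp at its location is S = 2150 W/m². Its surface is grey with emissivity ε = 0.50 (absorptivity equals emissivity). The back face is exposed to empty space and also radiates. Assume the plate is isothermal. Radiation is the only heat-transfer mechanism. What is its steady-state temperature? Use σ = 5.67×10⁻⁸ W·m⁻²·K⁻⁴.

T ≈ 371 K

At equilibrium, absorbed power = emitted power.
Absorbing cross-section = A = 0.002050 m²; emitting surface = 2A = 0.004100 m² (ratio 2).
εS·A_cross = εσ·A_surf·T⁴  ⇒  T⁴ = S/(2σ)   (ε cancels).
T⁴ = 2150/(2·5.67×10⁻⁸) = 1.896×10¹⁰ K⁴.
T = (1.896×10¹⁰)^(1/4).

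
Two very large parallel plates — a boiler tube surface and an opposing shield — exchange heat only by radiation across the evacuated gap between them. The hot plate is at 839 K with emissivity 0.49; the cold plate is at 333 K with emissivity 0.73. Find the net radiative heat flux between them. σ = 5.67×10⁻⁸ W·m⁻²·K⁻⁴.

q ≈ 11400 W/m²

For two infinite grey parallel plates, q = σ(T₁⁴ − T₂⁴)/(1/ε₁ + 1/ε₂ − 1).
T₁⁴ − T₂⁴ = 4.955×10¹¹ − 1.230×10¹⁰ = 4.832×10¹¹ K⁴.
1/ε₁ + 1/ε₂ − 1 = 2.041 + 1.370 − 1 = 2.411.
q = 5.67×10⁻⁸ × 4.832×10¹¹ / 2.411.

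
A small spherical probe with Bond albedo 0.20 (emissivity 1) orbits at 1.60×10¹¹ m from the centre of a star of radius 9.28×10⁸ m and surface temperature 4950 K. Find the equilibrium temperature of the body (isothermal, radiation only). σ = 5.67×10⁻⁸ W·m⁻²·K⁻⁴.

The star's surface emits σT_*⁴; at distance d the flux is S = σT_*⁴(R_*/d)².
S = 5.67×10⁻⁸·(4950)⁴·(9.28×10⁸/1.60×10¹¹)² = 1145 W/m².
For an isothermal sphere T⁴ = (1−a)S/(4σ) = 4.039×10⁹ K⁴.

T ≈ 252 K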